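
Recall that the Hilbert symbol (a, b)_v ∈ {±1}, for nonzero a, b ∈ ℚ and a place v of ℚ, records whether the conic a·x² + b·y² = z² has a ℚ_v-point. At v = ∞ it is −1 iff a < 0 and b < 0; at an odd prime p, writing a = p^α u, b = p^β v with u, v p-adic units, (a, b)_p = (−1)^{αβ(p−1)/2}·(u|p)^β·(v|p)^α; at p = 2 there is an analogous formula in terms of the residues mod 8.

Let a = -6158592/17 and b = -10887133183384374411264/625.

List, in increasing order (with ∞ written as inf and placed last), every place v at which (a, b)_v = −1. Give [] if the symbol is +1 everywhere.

[3, 7, 29, inf]

Mod squares: a ≡ -561, b ≡ -6699. Check v ∈ {∞, 2, 3, 5, 7, 11, 17, 23, 29}.
v=∞: -561 < 0 and -6699 < 0  ⇒  (a,b)_∞ = -1.
v=3: a=3^7·(≡2), b=3^19·(≡2) mod 3; (2|3)=-1, (2|3)=-1; (−1)^{7·19·1}·(-1)^19·(-1)^7 = -1.
v=17: a=17^-1·(≡15), b=17^0·(≡9) mod 17; (15|17)=+1, (9|17)=+1; (−1)^{-1·0·8}·(+1)^0·(+1)^-1 = +1.
v=11: a=11^1·(≡1), b=11^3·(≡2) mod 11; (1|11)=+1, (2|11)=-1; (−1)^{1·3·5}·(+1)^3·(-1)^1 = +1.
v=7: a=7^0·(≡5), b=7^1·(≡2) mod 7; (5|7)=-1, (2|7)=+1; (−1)^{0·1·3}·(-1)^1·(+1)^0 = -1.
v=23: a=23^0·(≡11), b=23^2·(≡22) mod 23; (11|23)=-1, (22|23)=-1; (−1)^{0·2·11}·(-1)^2·(-1)^0 = +1.
v=2: v_2(a)=8, v_2(b)=16; units ≡ 7, 5 (mod 8); ε·ε+αω+βω = 1·0+8·1+16·0 ≡ 0  ⇒  (a,b)_2 = +1.
v=29: a=29^0·(≡3), b=29^1·(≡20) mod 29; (3|29)=-1, (20|29)=+1; (−1)^{0·1·14}·(-1)^1·(+1)^0 = -1.
v=5: a=5^0·(≡4), b=5^-4·(≡1) mod 5; (4|5)=+1, (1|5)=+1; (−1)^{0·-4·2}·(+1)^-4·(+1)^0 = +1.
Ram(-561, -6699) = {3, 7, 29, ∞}; no ℚ_3-point on the conic.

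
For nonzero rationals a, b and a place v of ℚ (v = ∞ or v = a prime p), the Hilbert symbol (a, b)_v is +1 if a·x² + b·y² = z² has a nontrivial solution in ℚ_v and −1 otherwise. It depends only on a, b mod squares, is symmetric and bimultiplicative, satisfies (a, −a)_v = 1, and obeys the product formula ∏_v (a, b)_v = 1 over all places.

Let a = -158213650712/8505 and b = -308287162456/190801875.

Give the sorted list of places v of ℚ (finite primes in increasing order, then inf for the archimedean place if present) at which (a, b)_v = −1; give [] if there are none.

Mod squares: a ≡ -25571910, b ≡ -9282. Check v ∈ {∞, 2, 3, 5, 7, 11, 13, 17, 19, 23, 29, 31}.
v=11: a=11^0·(≡2), b=11^-2·(≡8) mod 11; (2|11)=-1, (8|11)=-1; (−1)^{0·-2·5}·(-1)^-2·(-1)^0 = +1.
v=17: a=17^1·(≡15), b=17^1·(≡8) mod 17; (15|17)=+1, (8|17)=+1; (−1)^{1·1·8}·(+1)^1·(+1)^1 = +1.
v=23: a=23^0·(≡22), b=23^2·(≡22) mod 23; (22|23)=-1, (22|23)=-1; (−1)^{0·2·11}·(-1)^2·(-1)^0 = +1.
v=31: a=31^2·(≡23), b=31^2·(≡20) mod 31; (23|31)=-1, (20|31)=+1; (−1)^{2·2·15}·(-1)^2·(+1)^2 = +1.
v=3: a=3^-5·(≡2), b=3^-1·(≡2) mod 3; (2|3)=-1, (2|3)=-1; (−1)^{-5·-1·1}·(-1)^-1·(-1)^-5 = -1.
v=13: a=13^3·(≡10), b=13^1·(≡9) mod 13; (10|13)=+1, (9|13)=+1; (−1)^{3·1·6}·(+1)^1·(+1)^3 = +1.
v=2: v_2(a)=3, v_2(b)=3; units ≡ 5, 7 (mod 8); ε·ε+αω+βω = 0·1+3·0+3·1 ≡ 1  ⇒  (a,b)_2 = -1.
v=19: a=19^1·(≡12), b=19^0·(≡5) mod 19; (12|19)=-1, (5|19)=+1; (−1)^{1·0·9}·(-1)^0·(+1)^1 = +1.
v=7: a=7^-1·(≡4), b=7^3·(≡2) mod 7; (4|7)=+1, (2|7)=+1; (−1)^{-1·3·3}·(+1)^3·(+1)^-1 = -1.
v=∞: -25571910 < 0 and -9282 < 0  ⇒  (a,b)_∞ = -1.
v=29: a=29^1·(≡25), b=29^-2·(≡26) mod 29; (25|29)=+1, (26|29)=-1; (−1)^{1·-2·14}·(+1)^-2·(-1)^1 = -1.
v=5: a=5^-1·(≡3), b=5^-4·(≡3) mod 5; (3|5)=-1, (3|5)=-1; (−1)^{-1·-4·2}·(-1)^-4·(-1)^-1 = -1.
Ram(-25571910, -9282) = {2, 3, 5, 7, 29, ∞}; no ℚ_2-point on the conic.

[2, 3, 5, 7, 29, inf]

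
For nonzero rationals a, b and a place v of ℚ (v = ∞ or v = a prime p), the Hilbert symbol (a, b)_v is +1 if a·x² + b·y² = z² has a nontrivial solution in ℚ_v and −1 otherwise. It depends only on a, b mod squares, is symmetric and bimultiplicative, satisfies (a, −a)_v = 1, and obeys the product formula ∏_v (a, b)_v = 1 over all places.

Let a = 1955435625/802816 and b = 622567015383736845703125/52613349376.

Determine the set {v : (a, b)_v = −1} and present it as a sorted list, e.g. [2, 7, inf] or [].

[3, 17, 23, 37]

(a, b) ≡ (17, 564213) mod (ℚ^×)²; places V = {2, 3, 5, 7, 11, 13, 17, 23, 37, ∞}.
(a,b)_5: α=4, u≡2; β=10, v≡3 (mod 5); (2|5)=-1, (3|5)=-1; sign (−1)^0·-1^10·-1^4 = +1.
(a,b)_23: α=0, u≡5; β=1, v≡1 (mod 23); (5|23)=-1, (1|23)=+1; sign (−1)^0·-1^1·+1^0 = -1.
(a,b)_17: α=1, u≡9; β=3, v≡14 (mod 17); (9|17)=+1, (14|17)=-1; sign (−1)^0·+1^3·-1^1 = -1.
(a,b)_13: α=2, u≡1; β=7, v≡5 (mod 13); (1|13)=+1, (5|13)=-1; sign (−1)^0·+1^7·-1^2 = +1.
(a,b)_7: α=-2, u≡6; β=-2, v≡5 (mod 7); (6|7)=-1, (5|7)=-1; sign (−1)^0·-1^-2·-1^-2 = +1.
(a,b)_3: α=2, u≡2; β=5, v≡1 (mod 3); (2|3)=-1, (1|3)=+1; sign (−1)^0·-1^5·+1^2 = -1.
(a,b)_2: α=-14, β=-30; u≡1, v≡5 (mod 8); ε(u)ε(v)=0·0, αω(v)=-14·1, βω(u)=-30·0; sum ≡ 0  ⇒  +1.
(a,b)_37: α=0, u≡13; β=1, v≡35 (mod 37); (13|37)=-1, (35|37)=-1; sign (−1)^0·-1^1·-1^0 = -1.
(a,b)_11: α=2, u≡10; β=0, v≡4 (mod 11); (10|11)=-1, (4|11)=+1; sign (−1)^0·-1^0·+1^2 = +1.
(a,b)_∞: sgn(17)=+, sgn(564213)=+, so +1.
(17, 564213 / ℚ) ramifies at {3, 17, 23, 37}: a division algebra.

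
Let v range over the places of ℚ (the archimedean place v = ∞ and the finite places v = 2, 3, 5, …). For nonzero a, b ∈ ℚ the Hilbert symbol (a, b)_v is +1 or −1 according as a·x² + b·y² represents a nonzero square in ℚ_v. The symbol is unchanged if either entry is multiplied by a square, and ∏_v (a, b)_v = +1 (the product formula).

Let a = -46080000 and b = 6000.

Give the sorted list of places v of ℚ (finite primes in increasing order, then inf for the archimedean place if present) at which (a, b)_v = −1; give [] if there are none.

(a, b) ≡ (-2, 15) mod (ℚ^×)²; places V = {2, 3, 5, ∞}.
(a,b)_∞: sgn(-2)=−, sgn(15)=+, so +1.
(a,b)_3: α=2, u≡1; β=1, v≡2 (mod 3); (1|3)=+1, (2|3)=-1; sign (−1)^0·+1^1·-1^2 = +1.
(a,b)_2: α=13, β=4; u≡7, v≡7 (mod 8); ε(u)ε(v)=1·1, αω(v)=13·0, βω(u)=4·0; sum ≡ 1  ⇒  -1.
(a,b)_5: α=4, u≡2; β=3, v≡3 (mod 5); (2|5)=-1, (3|5)=-1; sign (−1)^0·-1^3·-1^4 = -1.
|Ram(-2, 15)| = 2, even; anisotropic at {2, 5}.

[2, 5]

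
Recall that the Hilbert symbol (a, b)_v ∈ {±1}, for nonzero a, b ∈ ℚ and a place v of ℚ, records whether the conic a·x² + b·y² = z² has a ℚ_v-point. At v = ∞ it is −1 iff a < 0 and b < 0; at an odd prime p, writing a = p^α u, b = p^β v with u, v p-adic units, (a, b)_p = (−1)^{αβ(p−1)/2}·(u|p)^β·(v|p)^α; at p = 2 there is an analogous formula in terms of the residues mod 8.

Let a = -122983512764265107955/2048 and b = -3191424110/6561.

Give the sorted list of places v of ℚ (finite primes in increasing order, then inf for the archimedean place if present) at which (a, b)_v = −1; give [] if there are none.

[2, 7, 23, inf]

(a, b) ≡ (-5510, -30590) mod (ℚ^×)²; places V = {2, 3, 5, 7, 11, 13, 17, 19, 23, 29, ∞}.
(a,b)_7: α=4, u≡3; β=1, v≡6 (mod 7); (3|7)=-1, (6|7)=-1; sign (−1)^0·-1^1·-1^4 = -1.
(a,b)_∞: sgn(-5510)=−, sgn(-30590)=−, so -1.
(a,b)_23: α=4, u≡11; β=1, v≡16 (mod 23); (11|23)=-1, (16|23)=+1; sign (−1)^0·-1^1·+1^4 = -1.
(a,b)_3: α=2, u≡1; β=-8, v≡1 (mod 3); (1|3)=+1, (1|3)=+1; sign (−1)^0·+1^-8·+1^2 = +1.
(a,b)_11: α=2, u≡1; β=0, v≡1 (mod 11); (1|11)=+1, (1|11)=+1; sign (−1)^0·+1^0·+1^2 = +1.
(a,b)_17: α=0, u≡8; β=2, v≡11 (mod 17); (8|17)=+1, (11|17)=-1; sign (−1)^0·+1^2·-1^0 = +1.
(a,b)_13: α=2, u≡5; β=0, v≡1 (mod 13); (5|13)=-1, (1|13)=+1; sign (−1)^0·-1^0·+1^2 = +1.
(a,b)_29: α=1, u≡20; β=0, v≡28 (mod 29); (20|29)=+1, (28|29)=+1; sign (−1)^0·+1^0·+1^1 = +1.
(a,b)_19: α=3, u≡12; β=3, v≡16 (mod 19); (12|19)=-1, (16|19)=+1; sign (−1)^1·-1^3·+1^3 = +1.
(a,b)_5: α=1, u≡3; β=1, v≡3 (mod 5); (3|5)=-1, (3|5)=-1; sign (−1)^0·-1^1·-1^1 = +1.
(a,b)_2: α=-11, β=1; u≡5, v≡1 (mod 8); ε(u)ε(v)=0·0, αω(v)=-11·0, βω(u)=1·1; sum ≡ 1  ⇒  -1.
|Ram(-5510, -30590)| = 4, even; anisotropic at {2, 7, 23, ∞}.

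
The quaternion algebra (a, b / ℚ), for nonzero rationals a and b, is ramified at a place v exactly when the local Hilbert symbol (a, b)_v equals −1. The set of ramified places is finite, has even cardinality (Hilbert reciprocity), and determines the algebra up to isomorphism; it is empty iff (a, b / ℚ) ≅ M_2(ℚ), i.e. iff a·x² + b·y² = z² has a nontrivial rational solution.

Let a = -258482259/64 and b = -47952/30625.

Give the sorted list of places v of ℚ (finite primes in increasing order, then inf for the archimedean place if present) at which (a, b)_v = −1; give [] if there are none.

Mod squares: a ≡ -259, b ≡ -37. Check v ∈ {∞, 2, 3, 5, 7, 37}.
v=7: a=7^1·(≡6), b=7^-2·(≡6) mod 7; (6|7)=-1, (6|7)=-1; (−1)^{1·-2·3}·(-1)^-2·(-1)^1 = -1.
v=5: a=5^0·(≡4), b=5^-4·(≡2) mod 5; (4|5)=+1, (2|5)=-1; (−1)^{0·-4·2}·(+1)^-4·(-1)^0 = +1.
v=37: a=37^3·(≡33), b=37^1·(≡27) mod 37; (33|37)=+1, (27|37)=+1; (−1)^{3·1·18}·(+1)^1·(+1)^3 = +1.
v=2: v_2(a)=-6, v_2(b)=4; units ≡ 5, 3 (mod 8); ε·ε+αω+βω = 0·1+-6·1+4·1 ≡ 0  ⇒  (a,b)_2 = +1.
v=3: a=3^6·(≡2), b=3^4·(≡2) mod 3; (2|3)=-1, (2|3)=-1; (−1)^{6·4·1}·(-1)^4·(-1)^6 = +1.
v=∞: -259 < 0 and -37 < 0  ⇒  (a,b)_∞ = -1.
Ram(-259, -37) = {7, ∞}; no ℚ_7-point on the conic.

[7, inf]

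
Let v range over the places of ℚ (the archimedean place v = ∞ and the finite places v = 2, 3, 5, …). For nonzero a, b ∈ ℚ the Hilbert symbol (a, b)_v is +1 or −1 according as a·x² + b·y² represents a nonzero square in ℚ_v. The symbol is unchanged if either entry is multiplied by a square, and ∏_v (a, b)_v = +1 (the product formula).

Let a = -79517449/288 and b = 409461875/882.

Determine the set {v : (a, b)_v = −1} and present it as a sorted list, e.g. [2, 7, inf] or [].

[17, 29]

Mod squares: a ≡ -1314338, b ≡ 1558. Check v ∈ {∞, 2, 3, 5, 7, 11, 17, 19, 29, 31, 41, 43}.
v=19: a=19^0·(≡7), b=19^1·(≡1) mod 19; (7|19)=+1, (1|19)=+1; (−1)^{0·1·9}·(+1)^1·(+1)^0 = +1.
v=2: v_2(a)=-5, v_2(b)=-1; units ≡ 7, 3 (mod 8); ε·ε+αω+βω = 1·1+-5·1+-1·0 ≡ 0  ⇒  (a,b)_2 = +1.
v=7: a=7^0·(≡3), b=7^-2·(≡1) mod 7; (3|7)=-1, (1|7)=+1; (−1)^{0·-2·3}·(-1)^-2·(+1)^0 = +1.
v=41: a=41^0·(≡1), b=41^1·(≡26) mod 41; (1|41)=+1, (26|41)=-1; (−1)^{0·1·20}·(+1)^1·(-1)^0 = +1.
v=43: a=43^1·(≡22), b=43^0·(≡16) mod 43; (22|43)=-1, (16|43)=+1; (−1)^{1·0·21}·(-1)^0·(+1)^1 = +1.
v=5: a=5^0·(≡2), b=5^4·(≡2) mod 5; (2|5)=-1, (2|5)=-1; (−1)^{0·4·2}·(-1)^4·(-1)^0 = +1.
v=31: a=31^1·(≡19), b=31^0·(≡19) mod 31; (19|31)=+1, (19|31)=+1; (−1)^{1·0·15}·(+1)^0·(+1)^1 = +1.
v=17: a=17^1·(≡15), b=17^0·(≡3) mod 17; (15|17)=+1, (3|17)=-1; (−1)^{1·0·8}·(+1)^0·(-1)^1 = -1.
v=11: a=11^2·(≡2), b=11^0·(≡10) mod 11; (2|11)=-1, (10|11)=-1; (−1)^{2·0·5}·(-1)^0·(-1)^2 = +1.
v=∞: -1314338 < 0 and 1558 > 0  ⇒  (a,b)_∞ = +1.
v=3: a=3^-2·(≡1), b=3^-2·(≡1) mod 3; (1|3)=+1, (1|3)=+1; (−1)^{-2·-2·1}·(+1)^-2·(+1)^-2 = +1.
v=29: a=29^1·(≡1), b=29^2·(≡14) mod 29; (1|29)=+1, (14|29)=-1; (−1)^{1·2·14}·(+1)^2·(-1)^1 = -1.
|Ram(-1314338, 1558)| = 2, even; anisotropic at {17, 29}.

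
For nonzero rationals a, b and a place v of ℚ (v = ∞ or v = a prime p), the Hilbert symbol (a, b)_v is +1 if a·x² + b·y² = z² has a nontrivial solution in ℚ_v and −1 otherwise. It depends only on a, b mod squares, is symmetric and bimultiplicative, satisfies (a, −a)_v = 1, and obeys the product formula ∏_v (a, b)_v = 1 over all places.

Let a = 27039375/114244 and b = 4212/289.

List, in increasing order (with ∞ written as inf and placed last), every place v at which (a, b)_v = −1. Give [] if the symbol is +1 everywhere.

[11, 19]

(a, b) ≡ (4807, 13) mod (ℚ^×)²; places V = {2, 3, 5, 11, 13, 17, 19, 23, ∞}.
(a,b)_2: α=-2, β=2; u≡7, v≡5 (mod 8); ε(u)ε(v)=1·0, αω(v)=-2·1, βω(u)=2·0; sum ≡ 0  ⇒  +1.
(a,b)_19: α=1, u≡17; β=0, v≡8 (mod 19); (17|19)=+1, (8|19)=-1; sign (−1)^0·+1^0·-1^1 = -1.
(a,b)_∞: sgn(4807)=+, sgn(13)=+, so +1.
(a,b)_11: α=1, u≡6; β=0, v≡7 (mod 11); (6|11)=-1, (7|11)=-1; sign (−1)^0·-1^0·-1^1 = -1.
(a,b)_17: α=0, u≡2; β=-2, v≡13 (mod 17); (2|17)=+1, (13|17)=+1; sign (−1)^0·+1^-2·+1^0 = +1.
(a,b)_3: α=2, u≡1; β=4, v≡1 (mod 3); (1|3)=+1, (1|3)=+1; sign (−1)^0·+1^4·+1^2 = +1.
(a,b)_5: α=4, u≡2; β=0, v≡3 (mod 5); (2|5)=-1, (3|5)=-1; sign (−1)^0·-1^0·-1^4 = +1.
(a,b)_23: α=1, u≡1; β=0, v≡2 (mod 23); (1|23)=+1, (2|23)=+1; sign (−1)^0·+1^0·+1^1 = +1.
(a,b)_13: α=-4, u≡3; β=1, v≡4 (mod 13); (3|13)=+1, (4|13)=+1; sign (−1)^0·+1^1·+1^-4 = +1.
|Ram(4807, 13)| = 2, even; anisotropic at {11, 19}.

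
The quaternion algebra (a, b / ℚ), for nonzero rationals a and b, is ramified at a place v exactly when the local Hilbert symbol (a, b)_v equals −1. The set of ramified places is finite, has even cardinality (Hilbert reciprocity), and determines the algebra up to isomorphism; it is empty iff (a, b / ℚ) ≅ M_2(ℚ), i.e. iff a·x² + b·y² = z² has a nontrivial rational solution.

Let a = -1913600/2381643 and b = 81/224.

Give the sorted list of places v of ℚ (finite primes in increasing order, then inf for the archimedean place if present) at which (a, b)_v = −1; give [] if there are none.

[2, 3, 7, 23]

(a, b) ≡ (-897, 14) mod (ℚ^×)²; places V = {2, 3, 5, 7, 11, 13, 23, ∞}.
(a,b)_∞: sgn(-897)=−, sgn(14)=+, so +1.
(a,b)_11: α=-2, u≡1; β=0, v≡1 (mod 11); (1|11)=+1, (1|11)=+1; sign (−1)^0·+1^0·+1^-2 = +1.
(a,b)_7: α=0, u≡5; β=-1, v≡1 (mod 7); (5|7)=-1, (1|7)=+1; sign (−1)^0·-1^-1·+1^0 = -1.
(a,b)_2: α=8, β=-5; u≡7, v≡7 (mod 8); ε(u)ε(v)=1·1, αω(v)=8·0, βω(u)=-5·0; sum ≡ 1  ⇒  -1.
(a,b)_3: α=-9, u≡1; β=4, v≡2 (mod 3); (1|3)=+1, (2|3)=-1; sign (−1)^0·+1^4·-1^-9 = -1.
(a,b)_23: α=1, u≡21; β=0, v≡21 (mod 23); (21|23)=-1, (21|23)=-1; sign (−1)^0·-1^0·-1^1 = -1.
(a,b)_5: α=2, u≡2; β=0, v≡4 (mod 5); (2|5)=-1, (4|5)=+1; sign (−1)^0·-1^0·+1^2 = +1.
(a,b)_13: α=1, u≡3; β=0, v≡1 (mod 13); (3|13)=+1, (1|13)=+1; sign (−1)^0·+1^0·+1^1 = +1.
Ram(-897, 14) = {2, 3, 7, 23}; no ℚ_2-point on the conic.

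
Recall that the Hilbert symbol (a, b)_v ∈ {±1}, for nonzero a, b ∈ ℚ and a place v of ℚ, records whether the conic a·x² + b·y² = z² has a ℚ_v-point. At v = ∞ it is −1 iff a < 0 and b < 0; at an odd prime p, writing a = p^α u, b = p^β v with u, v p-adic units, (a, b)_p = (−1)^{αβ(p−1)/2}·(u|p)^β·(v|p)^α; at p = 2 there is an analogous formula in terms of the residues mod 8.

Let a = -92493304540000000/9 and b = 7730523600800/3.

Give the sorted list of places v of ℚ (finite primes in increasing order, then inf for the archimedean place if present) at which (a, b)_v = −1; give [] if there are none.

[3, 7, 13, 17]

(a, b) ≡ (-7735, 7854) mod (ℚ^×)²; places V = {2, 3, 5, 7, 11, 13, 17, 19, ∞}.
(a,b)_5: α=7, u≡2; β=2, v≡4 (mod 5); (2|5)=-1, (4|5)=+1; sign (−1)^0·-1^2·+1^7 = +1.
(a,b)_7: α=3, u≡1; β=1, v≡1 (mod 7); (1|7)=+1, (1|7)=+1; sign (−1)^1·+1^1·+1^3 = -1.
(a,b)_3: α=-2, u≡2; β=-1, v≡2 (mod 3); (2|3)=-1, (2|3)=-1; sign (−1)^0·-1^-1·-1^-2 = -1.
(a,b)_17: α=1, u≡9; β=1, v≡10 (mod 17); (9|17)=+1, (10|17)=-1; sign (−1)^0·+1^1·-1^1 = -1.
(a,b)_11: α=0, u≡5; β=3, v≡6 (mod 11); (5|11)=+1, (6|11)=-1; sign (−1)^0·+1^3·-1^0 = +1.
(a,b)_13: α=3, u≡12; β=2, v≡8 (mod 13); (12|13)=+1, (8|13)=-1; sign (−1)^0·+1^2·-1^3 = -1.
(a,b)_19: α=2, u≡4; β=2, v≡6 (mod 19); (4|19)=+1, (6|19)=+1; sign (−1)^0·+1^2·+1^2 = +1.
(a,b)_∞: sgn(-7735)=−, sgn(7854)=+, so +1.
(a,b)_2: α=8, β=5; u≡1, v≡7 (mod 8); ε(u)ε(v)=0·1, αω(v)=8·0, βω(u)=5·0; sum ≡ 0  ⇒  +1.
(-7735, 7854 / ℚ) ramifies at {3, 7, 13, 17}: a division algebra.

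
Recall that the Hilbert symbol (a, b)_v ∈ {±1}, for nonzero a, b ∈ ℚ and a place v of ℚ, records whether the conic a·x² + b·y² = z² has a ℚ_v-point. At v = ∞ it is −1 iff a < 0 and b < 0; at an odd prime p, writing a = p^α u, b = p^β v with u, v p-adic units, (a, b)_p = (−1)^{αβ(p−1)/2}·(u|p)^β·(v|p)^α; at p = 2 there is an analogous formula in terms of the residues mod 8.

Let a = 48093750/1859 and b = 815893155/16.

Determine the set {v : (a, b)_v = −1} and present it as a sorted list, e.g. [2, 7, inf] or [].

Mod squares: a ≡ 418, b ≡ 124355. Check v ∈ {∞, 2, 3, 5, 7, 11, 13, 17, 19}.
v=7: a=7^0·(≡3), b=7^1·(≡6) mod 7; (3|7)=-1, (6|7)=-1; (−1)^{0·1·3}·(-1)^1·(-1)^0 = -1.
v=17: a=17^0·(≡6), b=17^1·(≡5) mod 17; (6|17)=-1, (5|17)=-1; (−1)^{0·1·8}·(-1)^1·(-1)^0 = -1.
v=5: a=5^6·(≡2), b=5^1·(≡1) mod 5; (2|5)=-1, (1|5)=+1; (−1)^{6·1·2}·(-1)^1·(+1)^6 = -1.
v=2: v_2(a)=1, v_2(b)=-4; units ≡ 1, 3 (mod 8); ε·ε+αω+βω = 0·1+1·1+-4·0 ≡ 1  ⇒  (a,b)_2 = -1.
v=19: a=19^1·(≡2), b=19^1·(≡1) mod 19; (2|19)=-1, (1|19)=+1; (−1)^{1·1·9}·(-1)^1·(+1)^1 = +1.
v=∞: 418 > 0 and 124355 > 0  ⇒  (a,b)_∞ = +1.
v=3: a=3^4·(≡1), b=3^8·(≡2) mod 3; (1|3)=+1, (2|3)=-1; (−1)^{4·8·1}·(+1)^8·(-1)^4 = +1.
v=13: a=13^-2·(≡5), b=13^0·(≡4) mod 13; (5|13)=-1, (4|13)=+1; (−1)^{-2·0·6}·(-1)^0·(+1)^-2 = +1.
v=11: a=11^-1·(≡3), b=11^1·(≡8) mod 11; (3|11)=+1, (8|11)=-1; (−1)^{-1·1·5}·(+1)^1·(-1)^-1 = +1.
Ram(418, 124355) = {2, 5, 7, 17}; no ℚ_2-point on the conic.

[2, 5, 7, 17]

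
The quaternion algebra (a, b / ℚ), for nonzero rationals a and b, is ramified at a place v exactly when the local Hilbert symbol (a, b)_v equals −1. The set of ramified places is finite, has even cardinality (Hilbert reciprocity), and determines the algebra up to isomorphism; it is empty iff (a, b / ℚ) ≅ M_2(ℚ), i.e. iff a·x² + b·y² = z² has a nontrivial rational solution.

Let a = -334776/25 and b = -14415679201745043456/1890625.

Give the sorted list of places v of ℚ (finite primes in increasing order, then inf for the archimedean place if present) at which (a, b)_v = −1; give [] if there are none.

[2, 29, 37, inf]

Mod squares: a ≡ -83694, b ≡ -69. Check v ∈ {∞, 2, 3, 5, 11, 13, 23, 29, 37}.
v=2: v_2(a)=3, v_2(b)=30; units ≡ 1, 3 (mod 8); ε·ε+αω+βω = 0·1+3·1+30·0 ≡ 1  ⇒  (a,b)_2 = -1.
v=∞: -83694 < 0 and -69 < 0  ⇒  (a,b)_∞ = -1.
v=5: a=5^-2·(≡4), b=5^-6·(≡4) mod 5; (4|5)=+1, (4|5)=+1; (−1)^{-2·-6·2}·(+1)^-6·(+1)^-2 = +1.
v=29: a=29^1·(≡15), b=29^2·(≡14) mod 29; (15|29)=-1, (14|29)=-1; (−1)^{1·2·14}·(-1)^2·(-1)^1 = -1.
v=11: a=11^0·(≡3), b=11^-2·(≡6) mod 11; (3|11)=+1, (6|11)=-1; (−1)^{0·-2·5}·(+1)^-2·(-1)^0 = +1.
v=23: a=23^0·(≡6), b=23^1·(≡19) mod 23; (6|23)=+1, (19|23)=-1; (−1)^{0·1·11}·(+1)^1·(-1)^0 = +1.
v=3: a=3^1·(≡2), b=3^1·(≡1) mod 3; (2|3)=-1, (1|3)=+1; (−1)^{1·1·1}·(-1)^1·(+1)^1 = +1.
v=13: a=13^1·(≡12), b=13^2·(≡3) mod 13; (12|13)=+1, (3|13)=+1; (−1)^{1·2·6}·(+1)^2·(+1)^1 = +1.
v=37: a=37^1·(≡14), b=37^2·(≡6) mod 37; (14|37)=-1, (6|37)=-1; (−1)^{1·2·18}·(-1)^2·(-1)^1 = -1.
(-83694, -69 / ℚ) ramifies at {2, 29, 37, ∞}: a division algebra.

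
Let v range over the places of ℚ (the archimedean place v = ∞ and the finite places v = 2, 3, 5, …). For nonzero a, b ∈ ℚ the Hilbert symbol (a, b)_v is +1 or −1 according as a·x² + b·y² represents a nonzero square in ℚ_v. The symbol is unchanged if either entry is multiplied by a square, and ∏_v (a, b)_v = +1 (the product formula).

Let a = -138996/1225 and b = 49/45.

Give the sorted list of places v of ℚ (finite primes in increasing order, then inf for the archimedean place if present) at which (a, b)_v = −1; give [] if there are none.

(a, b) ≡ (-429, 5) mod (ℚ^×)²; places V = {2, 3, 5, 7, 11, 13, ∞}.
(a,b)_2: α=2, β=0; u≡3, v≡5 (mod 8); ε(u)ε(v)=1·0, αω(v)=2·1, βω(u)=0·1; sum ≡ 0  ⇒  +1.
(a,b)_7: α=-2, u≡6; β=2, v≡5 (mod 7); (6|7)=-1, (5|7)=-1; sign (−1)^0·-1^2·-1^-2 = +1.
(a,b)_∞: sgn(-429)=−, sgn(5)=+, so +1.
(a,b)_5: α=-2, u≡1; β=-1, v≡1 (mod 5); (1|5)=+1, (1|5)=+1; sign (−1)^0·+1^-1·+1^-2 = +1.
(a,b)_11: α=1, u≡9; β=0, v≡5 (mod 11); (9|11)=+1, (5|11)=+1; sign (−1)^0·+1^0·+1^1 = +1.
(a,b)_13: α=1, u≡11; β=0, v≡6 (mod 13); (11|13)=-1, (6|13)=-1; sign (−1)^0·-1^0·-1^1 = -1.
(a,b)_3: α=5, u≡1; β=-2, v≡2 (mod 3); (1|3)=+1, (2|3)=-1; sign (−1)^0·+1^-2·-1^5 = -1.
|Ram(-429, 5)| = 2, even; anisotropic at {3, 13}.

[3, 13]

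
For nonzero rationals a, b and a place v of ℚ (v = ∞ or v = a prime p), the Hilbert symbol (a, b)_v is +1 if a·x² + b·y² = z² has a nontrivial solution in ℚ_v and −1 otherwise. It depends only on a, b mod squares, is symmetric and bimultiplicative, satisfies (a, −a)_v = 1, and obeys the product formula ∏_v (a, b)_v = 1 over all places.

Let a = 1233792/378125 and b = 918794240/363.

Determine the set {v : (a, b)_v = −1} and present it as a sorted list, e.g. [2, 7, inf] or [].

Mod squares: a ≡ 1190, b ≡ 672945. Check v ∈ {∞, 2, 3, 5, 7, 11, 13, 17, 29}.
v=7: a=7^1·(≡4), b=7^1·(≡1) mod 7; (4|7)=+1, (1|7)=+1; (−1)^{1·1·3}·(+1)^1·(+1)^1 = -1.
v=13: a=13^0·(≡2), b=13^1·(≡9) mod 13; (2|13)=-1, (9|13)=+1; (−1)^{0·1·6}·(-1)^1·(+1)^0 = -1.
v=2: v_2(a)=7, v_2(b)=12; units ≡ 3, 1 (mod 8); ε·ε+αω+βω = 1·0+7·0+12·1 ≡ 0  ⇒  (a,b)_2 = +1.
v=3: a=3^4·(≡2), b=3^-1·(≡2) mod 3; (2|3)=-1, (2|3)=-1; (−1)^{4·-1·1}·(-1)^-1·(-1)^4 = -1.
v=17: a=17^1·(≡8), b=17^1·(≡8) mod 17; (8|17)=+1, (8|17)=+1; (−1)^{1·1·8}·(+1)^1·(+1)^1 = +1.
v=29: a=29^0·(≡7), b=29^1·(≡4) mod 29; (7|29)=+1, (4|29)=+1; (−1)^{0·1·14}·(+1)^1·(+1)^0 = +1.
v=∞: 1190 > 0 and 672945 > 0  ⇒  (a,b)_∞ = +1.
v=5: a=5^-5·(≡2), b=5^1·(≡1) mod 5; (2|5)=-1, (1|5)=+1; (−1)^{-5·1·2}·(-1)^1·(+1)^-5 = -1.
v=11: a=11^-2·(≡10), b=11^-2·(≡4) mod 11; (10|11)=-1, (4|11)=+1; (−1)^{-2·-2·5}·(-1)^-2·(+1)^-2 = +1.
Ram(1190, 672945) = {3, 5, 7, 13}; no ℚ_3-point on the conic.

[3, 5, 7, 13]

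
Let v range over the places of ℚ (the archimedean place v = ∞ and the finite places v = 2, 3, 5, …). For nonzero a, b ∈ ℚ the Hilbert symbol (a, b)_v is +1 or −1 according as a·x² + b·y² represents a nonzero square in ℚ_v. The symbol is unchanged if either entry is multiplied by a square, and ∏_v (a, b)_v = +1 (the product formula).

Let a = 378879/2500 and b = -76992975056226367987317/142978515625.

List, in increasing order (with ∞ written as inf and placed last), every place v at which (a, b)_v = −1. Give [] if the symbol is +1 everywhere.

Mod squares: a ≡ 1311, b ≡ -266133. Check v ∈ {∞, 2, 3, 5, 7, 11, 17, 19, 23, 29, 37}.
v=23: a=23^1·(≡19), b=23^3·(≡7) mod 23; (19|23)=-1, (7|23)=-1; (−1)^{1·3·11}·(-1)^3·(-1)^1 = -1.
v=11: a=11^0·(≡2), b=11^-4·(≡4) mod 11; (2|11)=-1, (4|11)=+1; (−1)^{0·-4·5}·(-1)^-4·(+1)^0 = +1.
v=19: a=19^1·(≡13), b=19^1·(≡15) mod 19; (13|19)=-1, (15|19)=-1; (−1)^{1·1·9}·(-1)^1·(-1)^1 = -1.
v=3: a=3^1·(≡2), b=3^15·(≡2) mod 3; (2|3)=-1, (2|3)=-1; (−1)^{1·15·1}·(-1)^15·(-1)^1 = -1.
v=7: a=7^0·(≡4), b=7^1·(≡3) mod 7; (4|7)=+1, (3|7)=-1; (−1)^{0·1·3}·(+1)^1·(-1)^0 = +1.
v=37: a=37^0·(≡7), b=37^2·(≡8) mod 37; (7|37)=+1, (8|37)=-1; (−1)^{0·2·18}·(+1)^2·(-1)^0 = +1.
v=5: a=5^-4·(≡1), b=5^-10·(≡3) mod 5; (1|5)=+1, (3|5)=-1; (−1)^{-4·-10·2}·(+1)^-10·(-1)^-4 = +1.
v=2: v_2(a)=-2, v_2(b)=0; units ≡ 7, 3 (mod 8); ε·ε+αω+βω = 1·1+-2·1+0·0 ≡ 1  ⇒  (a,b)_2 = -1.
v=17: a=17^2·(≡2), b=17^4·(≡2) mod 17; (2|17)=+1, (2|17)=+1; (−1)^{2·4·8}·(+1)^4·(+1)^2 = +1.
v=∞: 1311 > 0 and -266133 < 0  ⇒  (a,b)_∞ = +1.
v=29: a=29^0·(≡28), b=29^1·(≡20) mod 29; (28|29)=+1, (20|29)=+1; (−1)^{0·1·14}·(+1)^1·(+1)^0 = +1.
(1311, -266133 / ℚ) ramifies at {2, 3, 19, 23}: a division algebra.

[2, 3, 19, 23]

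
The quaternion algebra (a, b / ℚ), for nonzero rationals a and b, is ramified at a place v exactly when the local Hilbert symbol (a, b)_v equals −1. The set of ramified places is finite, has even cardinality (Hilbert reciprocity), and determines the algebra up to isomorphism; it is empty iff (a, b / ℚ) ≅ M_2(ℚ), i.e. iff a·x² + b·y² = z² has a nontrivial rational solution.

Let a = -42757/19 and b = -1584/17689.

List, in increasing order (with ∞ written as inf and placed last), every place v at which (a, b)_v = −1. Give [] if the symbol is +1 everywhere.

[19, inf]

(a, b) ≡ (-4807, -11) mod (ℚ^×)²; places V = {2, 3, 7, 11, 13, 19, 23, ∞}.
(a,b)_23: α=1, u≡22; β=0, v≡13 (mod 23); (22|23)=-1, (13|23)=+1; sign (−1)^0·-1^0·+1^1 = +1.
(a,b)_11: α=1, u≡5; β=1, v≡10 (mod 11); (5|11)=+1, (10|11)=-1; sign (−1)^1·+1^1·-1^1 = +1.
(a,b)_3: α=0, u≡2; β=2, v≡1 (mod 3); (2|3)=-1, (1|3)=+1; sign (−1)^0·-1^2·+1^0 = +1.
(a,b)_∞: sgn(-4807)=−, sgn(-11)=−, so -1.
(a,b)_19: α=-1, u≡12; β=-2, v≡8 (mod 19); (12|19)=-1, (8|19)=-1; sign (−1)^0·-1^-2·-1^-1 = -1.
(a,b)_7: α=0, u≡4; β=-2, v≡3 (mod 7); (4|7)=+1, (3|7)=-1; sign (−1)^0·+1^-2·-1^0 = +1.
(a,b)_13: α=2, u≡12; β=0, v≡6 (mod 13); (12|13)=+1, (6|13)=-1; sign (−1)^0·+1^0·-1^2 = +1.
(a,b)_2: α=0, β=4; u≡1, v≡5 (mod 8); ε(u)ε(v)=0·0, αω(v)=0·1, βω(u)=4·0; sum ≡ 0  ⇒  +1.
|Ram(-4807, -11)| = 2, even; anisotropic at {19, ∞}.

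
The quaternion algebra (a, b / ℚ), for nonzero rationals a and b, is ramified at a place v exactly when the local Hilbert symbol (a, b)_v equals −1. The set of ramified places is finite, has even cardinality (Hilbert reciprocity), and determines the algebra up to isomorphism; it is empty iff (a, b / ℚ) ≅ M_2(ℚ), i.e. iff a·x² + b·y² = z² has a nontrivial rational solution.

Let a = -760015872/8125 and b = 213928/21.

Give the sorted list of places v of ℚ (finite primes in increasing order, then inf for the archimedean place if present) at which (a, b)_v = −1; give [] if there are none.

[3, 7, 13, 17]

Mod squares: a ≡ -2431, b ≡ 9282. Check v ∈ {∞, 2, 3, 5, 7, 11, 13, 17}.
v=∞: -2431 < 0 and 9282 > 0  ⇒  (a,b)_∞ = +1.
v=3: a=3^4·(≡2), b=3^-1·(≡1) mod 3; (2|3)=-1, (1|3)=+1; (−1)^{4·-1·1}·(-1)^-1·(+1)^4 = -1.
v=17: a=17^1·(≡12), b=17^1·(≡1) mod 17; (12|17)=-1, (1|17)=+1; (−1)^{1·1·8}·(-1)^1·(+1)^1 = -1.
v=11: a=11^1·(≡8), b=11^2·(≡3) mod 11; (8|11)=-1, (3|11)=+1; (−1)^{1·2·5}·(-1)^2·(+1)^1 = +1.
v=2: v_2(a)=10, v_2(b)=3; units ≡ 1, 1 (mod 8); ε·ε+αω+βω = 0·0+10·0+3·0 ≡ 0  ⇒  (a,b)_2 = +1.
v=13: a=13^-1·(≡8), b=13^1·(≡3) mod 13; (8|13)=-1, (3|13)=+1; (−1)^{-1·1·6}·(-1)^1·(+1)^-1 = -1.
v=5: a=5^-4·(≡1), b=5^0·(≡3) mod 5; (1|5)=+1, (3|5)=-1; (−1)^{-4·0·2}·(+1)^0·(-1)^-4 = +1.
v=7: a=7^2·(≡6), b=7^-1·(≡5) mod 7; (6|7)=-1, (5|7)=-1; (−1)^{2·-1·3}·(-1)^-1·(-1)^2 = -1.
|Ram(-2431, 9282)| = 4, even; anisotropic at {3, 7, 13, 17}.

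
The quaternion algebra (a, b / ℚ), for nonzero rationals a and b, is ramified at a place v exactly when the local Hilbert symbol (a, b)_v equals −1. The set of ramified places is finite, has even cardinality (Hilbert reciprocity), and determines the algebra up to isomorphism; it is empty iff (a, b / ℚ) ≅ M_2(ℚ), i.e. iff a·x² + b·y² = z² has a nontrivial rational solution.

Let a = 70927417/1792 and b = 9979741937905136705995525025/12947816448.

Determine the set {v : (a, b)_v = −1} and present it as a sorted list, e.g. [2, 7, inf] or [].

Mod squares: a ≡ 4879, b ≡ 287. Check v ∈ {∞, 2, 3, 5, 7, 11, 17, 29, 37, 41}.
v=7: a=7^-1·(≡2), b=7^-3·(≡3) mod 7; (2|7)=+1, (3|7)=-1; (−1)^{-1·-3·3}·(+1)^-3·(-1)^-1 = +1.
v=37: a=37^0·(≡19), b=37^2·(≡4) mod 37; (19|37)=-1, (4|37)=+1; (−1)^{0·2·18}·(-1)^2·(+1)^0 = +1.
v=∞: 4879 > 0 and 287 > 0  ⇒  (a,b)_∞ = +1.
v=2: v_2(a)=-8, v_2(b)=-22; units ≡ 7, 7 (mod 8); ε·ε+αω+βω = 1·1+-8·0+-22·0 ≡ 1  ⇒  (a,b)_2 = -1.
v=17: a=17^1·(≡16), b=17^2·(≡15) mod 17; (16|17)=+1, (15|17)=+1; (−1)^{1·2·8}·(+1)^2·(+1)^1 = +1.
v=3: a=3^0·(≡1), b=3^-2·(≡2) mod 3; (1|3)=+1, (2|3)=-1; (−1)^{0·-2·1}·(+1)^-2·(-1)^0 = +1.
v=29: a=29^2·(≡4), b=29^6·(≡26) mod 29; (4|29)=+1, (26|29)=-1; (−1)^{2·6·14}·(+1)^6·(-1)^2 = +1.
v=11: a=11^2·(≡2), b=11^4·(≡3) mod 11; (2|11)=-1, (3|11)=+1; (−1)^{2·4·5}·(-1)^4·(+1)^2 = +1.
v=5: a=5^0·(≡1), b=5^2·(≡2) mod 5; (1|5)=+1, (2|5)=-1; (−1)^{0·2·2}·(+1)^2·(-1)^0 = +1.
v=41: a=41^1·(≡39), b=41^5·(≡22) mod 41; (39|41)=+1, (22|41)=-1; (−1)^{1·5·20}·(+1)^5·(-1)^1 = -1.
|Ram(4879, 287)| = 2, even; anisotropic at {2, 41}.

[2, 41]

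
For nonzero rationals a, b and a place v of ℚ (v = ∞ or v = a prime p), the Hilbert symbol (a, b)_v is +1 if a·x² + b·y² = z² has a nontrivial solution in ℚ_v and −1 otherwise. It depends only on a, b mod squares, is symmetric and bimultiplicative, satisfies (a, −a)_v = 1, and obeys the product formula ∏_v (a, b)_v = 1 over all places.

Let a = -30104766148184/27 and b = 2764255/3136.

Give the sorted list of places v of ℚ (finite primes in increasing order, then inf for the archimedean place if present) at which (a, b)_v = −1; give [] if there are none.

Mod squares: a ≡ -30498, b ≡ 1495. Check v ∈ {∞, 2, 3, 5, 7, 13, 17, 23, 43}.
v=43: a=43^0·(≡20), b=43^2·(≡32) mod 43; (20|43)=-1, (32|43)=-1; (−1)^{0·2·21}·(-1)^2·(-1)^0 = +1.
v=2: v_2(a)=3, v_2(b)=-6; units ≡ 7, 7 (mod 8); ε·ε+αω+βω = 1·1+3·0+-6·0 ≡ 1  ⇒  (a,b)_2 = -1.
v=7: a=7^2·(≡4), b=7^-2·(≡4) mod 7; (4|7)=+1, (4|7)=+1; (−1)^{2·-2·3}·(+1)^-2·(+1)^2 = +1.
v=3: a=3^-3·(≡1), b=3^0·(≡1) mod 3; (1|3)=+1, (1|3)=+1; (−1)^{-3·0·1}·(+1)^0·(+1)^-3 = +1.
v=5: a=5^0·(≡3), b=5^1·(≡1) mod 5; (3|5)=-1, (1|5)=+1; (−1)^{0·1·2}·(-1)^1·(+1)^0 = -1.
v=13: a=13^5·(≡8), b=13^1·(≡11) mod 13; (8|13)=-1, (11|13)=-1; (−1)^{5·1·6}·(-1)^1·(-1)^5 = +1.
v=17: a=17^1·(≡15), b=17^0·(≡9) mod 17; (15|17)=+1, (9|17)=+1; (−1)^{1·0·8}·(+1)^0·(+1)^1 = +1.
v=∞: -30498 < 0 and 1495 > 0  ⇒  (a,b)_∞ = +1.
v=23: a=23^3·(≡6), b=23^1·(≡7) mod 23; (6|23)=+1, (7|23)=-1; (−1)^{3·1·11}·(+1)^1·(-1)^3 = +1.
Ram(-30498, 1495) = {2, 5}; no ℚ_2-point on the conic.

[2, 5]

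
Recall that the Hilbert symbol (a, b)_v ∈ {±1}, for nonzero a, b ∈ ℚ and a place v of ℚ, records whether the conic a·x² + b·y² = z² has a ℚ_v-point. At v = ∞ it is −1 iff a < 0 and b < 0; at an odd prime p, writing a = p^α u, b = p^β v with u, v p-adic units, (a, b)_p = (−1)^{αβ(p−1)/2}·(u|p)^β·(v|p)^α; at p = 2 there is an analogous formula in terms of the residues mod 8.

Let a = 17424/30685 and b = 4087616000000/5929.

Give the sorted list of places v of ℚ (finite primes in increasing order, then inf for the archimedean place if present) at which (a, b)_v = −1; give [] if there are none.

[13, 17]

Mod squares: a ≡ 85, b ≡ 221. Check v ∈ {∞, 2, 3, 5, 7, 11, 13, 17, 19}.
v=2: v_2(a)=4, v_2(b)=12; units ≡ 5, 5 (mod 8); ε·ε+αω+βω = 0·0+4·1+12·1 ≡ 0  ⇒  (a,b)_2 = +1.
v=7: a=7^0·(≡2), b=7^-2·(≡4) mod 7; (2|7)=+1, (4|7)=+1; (−1)^{0·-2·3}·(+1)^-2·(+1)^0 = +1.
v=3: a=3^2·(≡1), b=3^0·(≡2) mod 3; (1|3)=+1, (2|3)=-1; (−1)^{2·0·1}·(+1)^0·(-1)^2 = +1.
v=19: a=19^-2·(≡17), b=19^0·(≡10) mod 19; (17|19)=+1, (10|19)=-1; (−1)^{-2·0·9}·(+1)^0·(-1)^-2 = +1.
v=11: a=11^2·(≡2), b=11^-2·(≡1) mod 11; (2|11)=-1, (1|11)=+1; (−1)^{2·-2·5}·(-1)^-2·(+1)^2 = +1.
v=13: a=13^0·(≡6), b=13^1·(≡1) mod 13; (6|13)=-1, (1|13)=+1; (−1)^{0·1·6}·(-1)^1·(+1)^0 = -1.
v=17: a=17^-1·(≡11), b=17^3·(≡15) mod 17; (11|17)=-1, (15|17)=+1; (−1)^{-1·3·8}·(-1)^3·(+1)^-1 = -1.
v=∞: 85 > 0 and 221 > 0  ⇒  (a,b)_∞ = +1.
v=5: a=5^-1·(≡2), b=5^6·(≡1) mod 5; (2|5)=-1, (1|5)=+1; (−1)^{-1·6·2}·(-1)^6·(+1)^-1 = +1.
(85, 221 / ℚ) ramifies at {13, 17}: a division algebra.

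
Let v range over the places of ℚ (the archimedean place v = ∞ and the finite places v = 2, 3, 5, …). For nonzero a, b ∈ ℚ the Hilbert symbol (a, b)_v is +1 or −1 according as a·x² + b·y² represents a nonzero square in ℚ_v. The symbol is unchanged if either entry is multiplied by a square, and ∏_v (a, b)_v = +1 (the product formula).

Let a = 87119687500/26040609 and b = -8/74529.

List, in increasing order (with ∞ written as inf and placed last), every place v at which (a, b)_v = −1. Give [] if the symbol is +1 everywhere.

[5, 31]

(a, b) ≡ (2635, -2) mod (ℚ^×)²; places V = {2, 3, 5, 7, 13, 17, 23, 31, ∞}.
(a,b)_∞: sgn(2635)=+, sgn(-2)=−, so +1.
(a,b)_13: α=0, u≡4; β=-2, v≡8 (mod 13); (4|13)=+1, (8|13)=-1; sign (−1)^0·+1^-2·-1^0 = +1.
(a,b)_2: α=2, β=3; u≡3, v≡7 (mod 8); ε(u)ε(v)=1·1, αω(v)=2·0, βω(u)=3·1; sum ≡ 0  ⇒  +1.
(a,b)_7: α=-2, u≡6; β=-2, v≡3 (mod 7); (6|7)=-1, (3|7)=-1; sign (−1)^0·-1^-2·-1^-2 = +1.
(a,b)_3: α=-12, u≡1; β=-2, v≡1 (mod 3); (1|3)=+1, (1|3)=+1; sign (−1)^0·+1^-2·+1^-12 = +1.
(a,b)_23: α=2, u≡13; β=0, v≡17 (mod 23); (13|23)=+1, (17|23)=-1; sign (−1)^0·+1^0·-1^2 = +1.
(a,b)_31: α=1, u≡3; β=0, v≡17 (mod 31); (3|31)=-1, (17|31)=-1; sign (−1)^0·-1^0·-1^1 = -1.
(a,b)_5: α=7, u≡3; β=0, v≡3 (mod 5); (3|5)=-1, (3|5)=-1; sign (−1)^0·-1^0·-1^7 = -1.
(a,b)_17: α=1, u≡13; β=0, v≡9 (mod 17); (13|17)=+1, (9|17)=+1; sign (−1)^0·+1^0·+1^1 = +1.
(2635, -2 / ℚ) ramifies at {5, 31}: a division algebra.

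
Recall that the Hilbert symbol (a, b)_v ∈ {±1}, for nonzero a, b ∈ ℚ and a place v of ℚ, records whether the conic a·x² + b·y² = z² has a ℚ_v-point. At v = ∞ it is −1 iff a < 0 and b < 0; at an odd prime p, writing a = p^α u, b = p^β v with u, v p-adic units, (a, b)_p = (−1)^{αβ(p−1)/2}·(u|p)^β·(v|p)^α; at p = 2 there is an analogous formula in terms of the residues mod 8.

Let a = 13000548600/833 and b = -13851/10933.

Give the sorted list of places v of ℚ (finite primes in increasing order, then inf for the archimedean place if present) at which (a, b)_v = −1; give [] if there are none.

[13, 19]

Mod squares: a ≡ 8398, b ≡ -247. Check v ∈ {∞, 2, 3, 5, 7, 13, 17, 19, 29}.
v=7: a=7^-2·(≡6), b=7^0·(≡5) mod 7; (6|7)=-1, (5|7)=-1; (−1)^{-2·0·3}·(-1)^0·(-1)^-2 = +1.
v=19: a=19^3·(≡7), b=19^1·(≡11) mod 19; (7|19)=+1, (11|19)=+1; (−1)^{3·1·9}·(+1)^1·(+1)^3 = -1.
v=2: v_2(a)=3, v_2(b)=0; units ≡ 7, 1 (mod 8); ε·ε+αω+βω = 1·0+3·0+0·0 ≡ 0  ⇒  (a,b)_2 = +1.
v=∞: 8398 > 0 and -247 < 0  ⇒  (a,b)_∞ = +1.
v=3: a=3^6·(≡1), b=3^6·(≡2) mod 3; (1|3)=+1, (2|3)=-1; (−1)^{6·6·1}·(+1)^6·(-1)^6 = +1.
v=17: a=17^-1·(≡9), b=17^0·(≡2) mod 17; (9|17)=+1, (2|17)=+1; (−1)^{-1·0·8}·(+1)^0·(+1)^-1 = +1.
v=13: a=13^1·(≡1), b=13^-1·(≡8) mod 13; (1|13)=+1, (8|13)=-1; (−1)^{1·-1·6}·(+1)^-1·(-1)^1 = -1.
v=29: a=29^0·(≡17), b=29^-2·(≡12) mod 29; (17|29)=-1, (12|29)=-1; (−1)^{0·-2·14}·(-1)^-2·(-1)^0 = +1.
v=5: a=5^2·(≡3), b=5^0·(≡3) mod 5; (3|5)=-1, (3|5)=-1; (−1)^{2·0·2}·(-1)^0·(-1)^2 = +1.
(8398, -247 / ℚ) ramifies at {13, 19}: a division algebra.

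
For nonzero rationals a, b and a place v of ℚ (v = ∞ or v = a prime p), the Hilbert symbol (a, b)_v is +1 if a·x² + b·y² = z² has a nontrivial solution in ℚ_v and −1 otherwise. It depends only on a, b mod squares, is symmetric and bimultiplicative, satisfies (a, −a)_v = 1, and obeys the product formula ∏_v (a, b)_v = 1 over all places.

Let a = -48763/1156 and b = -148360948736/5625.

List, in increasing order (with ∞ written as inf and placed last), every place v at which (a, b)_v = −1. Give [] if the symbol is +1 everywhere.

[13, 23, 29, inf]

Mod squares: a ≡ -403, b ≡ -2956811. Check v ∈ {∞, 2, 3, 5, 7, 11, 13, 17, 23, 29, 31}.
v=17: a=17^-2·(≡11), b=17^0·(≡13) mod 17; (11|17)=-1, (13|17)=+1; (−1)^{-2·0·8}·(-1)^0·(+1)^-2 = +1.
v=2: v_2(a)=-2, v_2(b)=10; units ≡ 5, 5 (mod 8); ε·ε+αω+βω = 0·0+-2·1+10·1 ≡ 0  ⇒  (a,b)_2 = +1.
v=31: a=31^1·(≡25), b=31^1·(≡21) mod 31; (25|31)=+1, (21|31)=-1; (−1)^{1·1·15}·(+1)^1·(-1)^1 = +1.
v=11: a=11^2·(≡4), b=11^1·(≡2) mod 11; (4|11)=+1, (2|11)=-1; (−1)^{2·1·5}·(+1)^1·(-1)^2 = +1.
v=5: a=5^0·(≡2), b=5^-4·(≡1) mod 5; (2|5)=-1, (1|5)=+1; (−1)^{0·-4·2}·(-1)^-4·(+1)^0 = +1.
v=3: a=3^0·(≡2), b=3^-2·(≡1) mod 3; (2|3)=-1, (1|3)=+1; (−1)^{0·-2·1}·(-1)^-2·(+1)^0 = +1.
v=13: a=13^1·(≡7), b=13^1·(≡1) mod 13; (7|13)=-1, (1|13)=+1; (−1)^{1·1·6}·(-1)^1·(+1)^1 = -1.
v=7: a=7^0·(≡6), b=7^2·(≡5) mod 7; (6|7)=-1, (5|7)=-1; (−1)^{0·2·3}·(-1)^2·(-1)^0 = +1.
v=29: a=29^0·(≡18), b=29^1·(≡28) mod 29; (18|29)=-1, (28|29)=+1; (−1)^{0·1·14}·(-1)^1·(+1)^0 = -1.
v=∞: -403 < 0 and -2956811 < 0  ⇒  (a,b)_∞ = -1.
v=23: a=23^0·(≡11), b=23^1·(≡13) mod 23; (11|23)=-1, (13|23)=+1; (−1)^{0·1·11}·(-1)^1·(+1)^0 = -1.
Ram(-403, -2956811) = {13, 23, 29, ∞}; no ℚ_13-point on the conic.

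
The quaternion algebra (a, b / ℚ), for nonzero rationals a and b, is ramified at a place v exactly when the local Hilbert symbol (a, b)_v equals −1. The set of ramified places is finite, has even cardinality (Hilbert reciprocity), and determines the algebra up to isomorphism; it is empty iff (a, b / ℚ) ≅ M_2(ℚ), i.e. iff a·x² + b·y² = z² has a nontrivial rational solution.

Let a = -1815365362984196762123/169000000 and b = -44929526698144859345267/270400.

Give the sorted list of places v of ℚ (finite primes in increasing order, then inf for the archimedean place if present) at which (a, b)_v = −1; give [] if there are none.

(a, b) ≡ (-1643, -303107) mod (ℚ^×)²; places V = {2, 5, 7, 11, 13, 19, 31, 43, 53, ∞}.
(a,b)_2: α=-6, β=-6; u≡5, v≡5 (mod 8); ε(u)ε(v)=0·0, αω(v)=-6·1, βω(u)=-6·1; sum ≡ 0  ⇒  +1.
(a,b)_5: α=-6, u≡2; β=-2, v≡3 (mod 5); (2|5)=-1, (3|5)=-1; sign (−1)^0·-1^-2·-1^-6 = +1.
(a,b)_53: α=1, u≡14; β=1, v≡18 (mod 53); (14|53)=-1, (18|53)=-1; sign (−1)^0·-1^1·-1^1 = +1.
(a,b)_11: α=4, u≡10; β=6, v≡3 (mod 11); (10|11)=-1, (3|11)=+1; sign (−1)^0·-1^6·+1^4 = +1.
(a,b)_7: α=6, u≡1; β=3, v≡1 (mod 7); (1|7)=+1, (1|7)=+1; sign (−1)^0·+1^3·+1^6 = +1.
(a,b)_∞: sgn(-1643)=−, sgn(-303107)=−, so -1.
(a,b)_31: α=3, u≡14; β=4, v≡12 (mod 31); (14|31)=+1, (12|31)=-1; sign (−1)^0·+1^4·-1^3 = -1.
(a,b)_43: α=2, u≡29; β=3, v≡2 (mod 43); (29|43)=-1, (2|43)=-1; sign (−1)^0·-1^3·-1^2 = -1.
(a,b)_19: α=2, u≡12; β=1, v≡9 (mod 19); (12|19)=-1, (9|19)=+1; sign (−1)^0·-1^1·+1^2 = -1.
(a,b)_13: α=-2, u≡5; β=-2, v≡9 (mod 13); (5|13)=-1, (9|13)=+1; sign (−1)^0·-1^-2·+1^-2 = +1.
|Ram(-1643, -303107)| = 4, even; anisotropic at {19, 31, 43, ∞}.

[19, 31, 43, inf]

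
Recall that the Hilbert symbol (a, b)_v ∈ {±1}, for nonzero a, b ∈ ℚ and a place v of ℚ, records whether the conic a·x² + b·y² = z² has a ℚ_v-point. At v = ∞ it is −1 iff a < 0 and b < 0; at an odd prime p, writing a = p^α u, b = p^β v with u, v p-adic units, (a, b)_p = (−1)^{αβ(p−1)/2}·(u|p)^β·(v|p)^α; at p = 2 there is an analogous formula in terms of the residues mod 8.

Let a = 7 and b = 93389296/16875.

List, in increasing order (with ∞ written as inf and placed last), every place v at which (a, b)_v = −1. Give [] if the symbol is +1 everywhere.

(a, b) ≡ (7, 7293) mod (ℚ^×)²; places V = {2, 3, 5, 7, 11, 13, 17, ∞}.
(a,b)_2: α=0, β=4; u≡7, v≡5 (mod 8); ε(u)ε(v)=1·0, αω(v)=0·1, βω(u)=4·0; sum ≡ 0  ⇒  +1.
(a,b)_7: α=1, u≡1; β=4, v≡5 (mod 7); (1|7)=+1, (5|7)=-1; sign (−1)^0·+1^4·-1^1 = -1.
(a,b)_3: α=0, u≡1; β=-3, v≡1 (mod 3); (1|3)=+1, (1|3)=+1; sign (−1)^0·+1^-3·+1^0 = +1.
(a,b)_17: α=0, u≡7; β=1, v≡16 (mod 17); (7|17)=-1, (16|17)=+1; sign (−1)^0·-1^1·+1^0 = -1.
(a,b)_∞: sgn(7)=+, sgn(7293)=+, so +1.
(a,b)_13: α=0, u≡7; β=1, v≡5 (mod 13); (7|13)=-1, (5|13)=-1; sign (−1)^0·-1^1·-1^0 = -1.
(a,b)_5: α=0, u≡2; β=-4, v≡3 (mod 5); (2|5)=-1, (3|5)=-1; sign (−1)^0·-1^-4·-1^0 = +1.
(a,b)_11: α=0, u≡7; β=1, v≡4 (mod 11); (7|11)=-1, (4|11)=+1; sign (−1)^0·-1^1·+1^0 = -1.
(7, 7293 / ℚ) ramifies at {7, 11, 13, 17}: a division algebra.

[7, 11, 13, 17]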